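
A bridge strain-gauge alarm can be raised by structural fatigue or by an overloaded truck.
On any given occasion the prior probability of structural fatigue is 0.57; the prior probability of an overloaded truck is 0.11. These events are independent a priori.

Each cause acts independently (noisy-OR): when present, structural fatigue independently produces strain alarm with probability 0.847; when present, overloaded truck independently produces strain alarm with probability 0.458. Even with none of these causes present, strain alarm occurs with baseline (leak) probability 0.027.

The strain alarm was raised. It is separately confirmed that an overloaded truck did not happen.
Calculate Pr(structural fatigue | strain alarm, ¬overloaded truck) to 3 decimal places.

Pr(structural fatigue | strain alarm, ¬overloaded truck) ≈ 0.977

Under noisy-OR, P(strain alarm | causes) = 1 − (1−0.027)·∏(1−qᵢ) over the active causes.
P(strain alarm | ¬overloaded truck) = 0.027×0.43 + 0.851131×0.57 = 0.011610 + 0.485145 = 0.496755
Of this, 0.485145 comes from 0.851131×0.57 (the structural fatigue=true cases).
Hence the posterior is 0.485145/0.496755 ≈ 0.977.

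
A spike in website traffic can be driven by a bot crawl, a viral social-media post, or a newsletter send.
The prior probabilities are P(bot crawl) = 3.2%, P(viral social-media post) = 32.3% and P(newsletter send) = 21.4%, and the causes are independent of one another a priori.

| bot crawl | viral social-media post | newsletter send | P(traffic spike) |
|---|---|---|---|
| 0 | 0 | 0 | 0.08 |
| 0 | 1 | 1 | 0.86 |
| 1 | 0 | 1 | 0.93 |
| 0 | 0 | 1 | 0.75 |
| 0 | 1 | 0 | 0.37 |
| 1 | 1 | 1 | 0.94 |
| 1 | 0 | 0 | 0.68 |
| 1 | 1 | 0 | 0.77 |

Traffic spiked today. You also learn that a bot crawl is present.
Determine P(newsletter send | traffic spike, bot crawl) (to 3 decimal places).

Enumerate the 4 (viral social-media post, newsletter send) configurations and weight by the priors:
  P(traffic spike | bot crawl) = 0.68·0.677·0.786 + 0.93·0.677·0.214 + 0.77·0.323·0.786 + 0.94·0.323·0.214
        = 0.361843 + 0.134737 + 0.195486 + 0.064975 = 0.757041
Configurations with newsletter send contribute 0.199712, so
  P(newsletter send | traffic spike, bot crawl) = 0.199712 / 0.757041 ≈ 0.264

P(newsletter send | traffic spike, bot crawl) ≈ 0.264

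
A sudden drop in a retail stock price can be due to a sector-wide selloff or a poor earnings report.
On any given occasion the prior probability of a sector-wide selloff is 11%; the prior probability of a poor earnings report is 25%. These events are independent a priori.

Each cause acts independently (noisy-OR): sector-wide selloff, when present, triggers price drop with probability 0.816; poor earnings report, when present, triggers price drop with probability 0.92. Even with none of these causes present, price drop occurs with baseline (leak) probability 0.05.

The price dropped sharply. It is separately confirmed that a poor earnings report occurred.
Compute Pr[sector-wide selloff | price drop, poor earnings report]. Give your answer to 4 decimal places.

Under noisy-OR, P(price drop | causes) = 1 − (1−0.05)·∏(1−qᵢ) over the active causes.
Numerator (weight on configurations with sector-wide selloff): 0.986016·0.11 = 0.108462
The normalizing constant is 0.924·0.89 + 0.986016·0.11 = 0.930822
Posterior = 0.108462 / 0.930822 ≈ 0.1165

Pr[sector-wide selloff | price drop, poor earnings report] ≈ 0.1165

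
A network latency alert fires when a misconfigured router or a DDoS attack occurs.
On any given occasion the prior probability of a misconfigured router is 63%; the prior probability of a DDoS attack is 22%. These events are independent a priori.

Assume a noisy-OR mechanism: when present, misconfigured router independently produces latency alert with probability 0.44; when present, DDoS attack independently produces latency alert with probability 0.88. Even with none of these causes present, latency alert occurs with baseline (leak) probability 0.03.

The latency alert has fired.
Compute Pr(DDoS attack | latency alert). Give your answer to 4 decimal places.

Pr(DDoS attack | latency alert) ≈ 0.4636

Under noisy-OR, P(latency alert | causes) = 1 − (1−0.03)·∏(1−qᵢ) over the active causes.
P(latency alert) = 0.03×0.37×0.78 + 0.8836×0.37×0.22 + 0.4568×0.63×0.78 + 0.934816×0.63×0.22 = 0.008658 + 0.071925 + 0.224472 + 0.129565 = 0.434620
Of this, 0.201490 comes from 0.071925 + 0.129565 (the DDoS attack=true cases).
P(DDoS attack | latency alert) = 0.201490 / 0.434620 ≈ 0.4636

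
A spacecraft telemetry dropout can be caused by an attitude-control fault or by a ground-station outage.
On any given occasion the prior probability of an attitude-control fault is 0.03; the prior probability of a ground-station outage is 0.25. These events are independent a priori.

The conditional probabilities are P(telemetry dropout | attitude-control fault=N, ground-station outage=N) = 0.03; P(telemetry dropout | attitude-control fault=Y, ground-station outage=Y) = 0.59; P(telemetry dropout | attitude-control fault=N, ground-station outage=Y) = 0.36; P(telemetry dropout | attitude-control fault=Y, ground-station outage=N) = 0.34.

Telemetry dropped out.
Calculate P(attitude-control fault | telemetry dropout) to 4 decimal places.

By total probability over the 4 (attitude-control fault, ground-station outage) configurations:
  P(telemetry dropout) = 0.03×0.97×0.75 + 0.36×0.97×0.25 + 0.34×0.03×0.75 + 0.59×0.03×0.25
        = 0.021825 + 0.087300 + 0.007650 + 0.004425 = 0.121200
Keeping only the attitude-control fault-present terms gives 0.012075, so
  P(attitude-control fault | telemetry dropout) = 0.012075 / 0.121200 ≈ 0.0996

P(attitude-control fault | telemetry dropout) ≈ 0.0996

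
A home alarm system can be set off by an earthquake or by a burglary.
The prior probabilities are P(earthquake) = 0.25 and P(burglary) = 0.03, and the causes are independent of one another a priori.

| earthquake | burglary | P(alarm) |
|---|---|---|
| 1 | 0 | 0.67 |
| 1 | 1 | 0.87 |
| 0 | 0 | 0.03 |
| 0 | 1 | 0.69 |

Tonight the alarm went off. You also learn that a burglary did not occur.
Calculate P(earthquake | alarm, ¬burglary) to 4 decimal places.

P(alarm | ¬burglary) = 0.03·0.75 + 0.67·0.25 = 0.022500 + 0.167500 = 0.190000
Restricting to configurations with earthquake present: 0.67·0.25 = 0.167500.
Hence the posterior is 0.167500/0.190000 ≈ 0.8816.

P(earthquake | alarm, ¬burglary) ≈ 0.8816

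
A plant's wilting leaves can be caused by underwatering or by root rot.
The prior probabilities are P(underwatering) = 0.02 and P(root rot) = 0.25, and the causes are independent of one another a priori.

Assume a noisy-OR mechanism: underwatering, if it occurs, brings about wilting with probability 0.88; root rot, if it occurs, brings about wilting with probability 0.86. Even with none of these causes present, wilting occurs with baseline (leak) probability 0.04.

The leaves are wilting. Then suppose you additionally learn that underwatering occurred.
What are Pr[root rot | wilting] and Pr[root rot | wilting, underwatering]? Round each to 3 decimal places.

Under noisy-OR, P(wilting | causes) = 1 − (1−0.04)·∏(1−qᵢ) over the active causes.
For the numerator, keep only root rot=true terms: 0.212072 + 0.004919 = 0.216991
Normalizer over all consistent configurations: 0.04×0.98×0.75 + 0.8656×0.98×0.25 + 0.8848×0.02×0.75 + 0.983872×0.02×0.25 = 0.259663
P(root rot | wilting) = 0.216991/0.259663 ≈ 0.836

Now condition on the additional information:
Weight on root rot=true, given the evidence: 0.983872×0.25 = 0.245968
The normalizing constant is 0.8848×0.75 + 0.983872×0.25 = 0.909568
Posterior = 0.245968 / 0.909568 ≈ 0.270
— underwatering explains away the evidence for root rot.

Pr[root rot | wilting] ≈ 0.836; Pr[root rot | wilting, underwatering] ≈ 0.270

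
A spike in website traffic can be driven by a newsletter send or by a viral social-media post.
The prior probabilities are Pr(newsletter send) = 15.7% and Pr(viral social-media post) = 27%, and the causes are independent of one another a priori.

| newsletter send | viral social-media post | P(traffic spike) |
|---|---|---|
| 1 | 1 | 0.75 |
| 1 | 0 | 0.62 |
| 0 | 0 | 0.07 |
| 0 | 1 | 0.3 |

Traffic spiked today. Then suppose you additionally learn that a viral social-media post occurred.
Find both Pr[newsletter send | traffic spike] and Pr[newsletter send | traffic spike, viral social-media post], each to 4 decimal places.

Numerator (weight on configurations with newsletter send): 0.071058 + 0.031793 = 0.102851
Normalizer over all consistent configurations: 0.07*0.843*0.73 + 0.3*0.843*0.27 + 0.62*0.157*0.73 + 0.75*0.157*0.27 = 0.214211
Posterior = 0.102851 / 0.214211 ≈ 0.4801

With the extra evidence:
P(traffic spike | viral social-media post) = 0.3·0.843 + 0.75·0.157 = 0.252900 + 0.117750 = 0.370650
Of this, 0.117750 comes from 0.75·0.157 (the newsletter send=true cases).
Hence the posterior is 0.117750/0.370650 ≈ 0.3177.
The drop from 0.4801 to 0.3177 is the explaining-away (discounting) effect.

Pr[newsletter send | traffic spike] ≈ 0.4801; Pr[newsletter send | traffic spike, viral social-media post] ≈ 0.3177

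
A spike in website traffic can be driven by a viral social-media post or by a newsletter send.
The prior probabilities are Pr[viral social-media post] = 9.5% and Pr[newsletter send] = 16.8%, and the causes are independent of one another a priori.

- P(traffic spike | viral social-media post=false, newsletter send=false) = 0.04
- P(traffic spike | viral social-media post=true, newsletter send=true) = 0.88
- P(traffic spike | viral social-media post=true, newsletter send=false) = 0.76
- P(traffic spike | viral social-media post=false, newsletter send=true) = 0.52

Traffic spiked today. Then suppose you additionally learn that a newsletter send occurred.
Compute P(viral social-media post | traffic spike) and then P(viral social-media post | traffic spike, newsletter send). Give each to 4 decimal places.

Weight on viral social-media post=true, given the evidence: 0.060070 + 0.014045 = 0.074115
Normalizer over all consistent configurations: 0.04·0.905·0.832 + 0.52·0.905·0.168 + 0.76·0.095·0.832 + 0.88·0.095·0.168 = 0.183294
Posterior = 0.074115 / 0.183294 ≈ 0.4044

Now condition on the additional information:
P(traffic spike | newsletter send) = 0.52·0.905 + 0.88·0.095 = 0.470600 + 0.083600 = 0.554200
The viral social-media post-present share is 0.88·0.095 = 0.083600.
Hence the posterior is 0.083600/0.554200 ≈ 0.1508.

P(viral social-media post | traffic spike) ≈ 0.4044; P(viral social-media post | traffic spike, newsletter send) ≈ 0.1508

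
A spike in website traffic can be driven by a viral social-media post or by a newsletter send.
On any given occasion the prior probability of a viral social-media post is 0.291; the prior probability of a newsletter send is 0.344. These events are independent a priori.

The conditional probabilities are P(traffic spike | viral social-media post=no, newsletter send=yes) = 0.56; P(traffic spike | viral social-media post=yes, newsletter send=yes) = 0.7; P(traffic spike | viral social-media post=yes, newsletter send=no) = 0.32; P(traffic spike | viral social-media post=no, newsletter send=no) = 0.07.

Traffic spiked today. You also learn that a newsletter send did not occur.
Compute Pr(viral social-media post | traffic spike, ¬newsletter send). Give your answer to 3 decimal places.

Pr(viral social-media post | traffic spike, ¬newsletter send) ≈ 0.652

Weight on viral social-media post=true, given the evidence: 0.32×0.291 = 0.093120
Normalizer over all consistent configurations: 0.07×0.709 + 0.32×0.291 = 0.142750
P(viral social-media post | traffic spike, ¬newsletter send) = 0.093120/0.142750 ≈ 0.652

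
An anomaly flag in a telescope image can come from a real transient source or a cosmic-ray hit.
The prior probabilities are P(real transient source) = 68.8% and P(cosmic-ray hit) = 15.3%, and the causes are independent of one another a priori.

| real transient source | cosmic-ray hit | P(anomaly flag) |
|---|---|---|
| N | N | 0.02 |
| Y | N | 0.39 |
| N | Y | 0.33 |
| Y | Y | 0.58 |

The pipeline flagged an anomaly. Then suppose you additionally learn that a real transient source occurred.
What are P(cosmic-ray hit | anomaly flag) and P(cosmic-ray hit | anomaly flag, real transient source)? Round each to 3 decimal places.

P(anomaly flag) = 0.02×0.312×0.847 + 0.33×0.312×0.153 + 0.39×0.688×0.847 + 0.58×0.688×0.153 = 0.005285 + 0.015753 + 0.227267 + 0.061053 = 0.309358
The cosmic-ray hit-present share is 0.015753 + 0.061053 = 0.076806.
Hence the posterior is 0.076806/0.309358 ≈ 0.248.

Now condition on the additional information:
P(anomaly flag | real transient source) = 0.39*0.847 + 0.58*0.153 = 0.330330 + 0.088740 = 0.419070
Restricting to configurations with cosmic-ray hit present: 0.58*0.153 = 0.088740.
Hence the posterior is 0.088740/0.419070 ≈ 0.212.

P(cosmic-ray hit | anomaly flag) ≈ 0.248; P(cosmic-ray hit | anomaly flag, real transient source) ≈ 0.212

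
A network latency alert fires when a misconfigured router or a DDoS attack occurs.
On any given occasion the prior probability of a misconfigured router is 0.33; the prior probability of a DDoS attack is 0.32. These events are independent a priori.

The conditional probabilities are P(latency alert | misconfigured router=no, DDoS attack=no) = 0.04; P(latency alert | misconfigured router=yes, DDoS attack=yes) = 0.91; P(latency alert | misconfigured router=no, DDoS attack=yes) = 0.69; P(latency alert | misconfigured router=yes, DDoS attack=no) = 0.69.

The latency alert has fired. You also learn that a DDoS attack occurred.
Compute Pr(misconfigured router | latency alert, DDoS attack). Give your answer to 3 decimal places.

P(latency alert | DDoS attack) = 0.69*0.67 + 0.91*0.33 = 0.462300 + 0.300300 = 0.762600
Of this, 0.300300 comes from 0.91*0.33 (the misconfigured router=true cases).
Hence the posterior is 0.300300/0.762600 ≈ 0.394.

Pr(misconfigured router | latency alert, DDoS attack) ≈ 0.394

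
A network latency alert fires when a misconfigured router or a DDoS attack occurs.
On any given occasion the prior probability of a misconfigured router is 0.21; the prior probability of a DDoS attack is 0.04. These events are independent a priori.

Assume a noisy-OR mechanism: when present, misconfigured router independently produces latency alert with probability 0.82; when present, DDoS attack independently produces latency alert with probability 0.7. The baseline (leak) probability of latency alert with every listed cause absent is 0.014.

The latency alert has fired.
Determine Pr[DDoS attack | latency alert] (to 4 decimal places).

Under noisy-OR, P(latency alert | causes) = 1 − (1−0.014)·∏(1−qᵢ) over the active causes.
Sum P(latency alert|·) weighted by the priors over the 4 (misconfigured router, DDoS attack) configurations:
  P(latency alert) = 0.014*0.79*0.96 + 0.7042*0.79*0.04 + 0.82252*0.21*0.96 + 0.946756*0.21*0.04
        = 0.010618 + 0.022253 + 0.165820 + 0.007953 = 0.206644
Keeping only the DDoS attack-present terms gives 0.030206, so
  P(DDoS attack | latency alert) = 0.030206 / 0.206644 ≈ 0.1462

Pr[DDoS attack | latency alert] ≈ 0.1462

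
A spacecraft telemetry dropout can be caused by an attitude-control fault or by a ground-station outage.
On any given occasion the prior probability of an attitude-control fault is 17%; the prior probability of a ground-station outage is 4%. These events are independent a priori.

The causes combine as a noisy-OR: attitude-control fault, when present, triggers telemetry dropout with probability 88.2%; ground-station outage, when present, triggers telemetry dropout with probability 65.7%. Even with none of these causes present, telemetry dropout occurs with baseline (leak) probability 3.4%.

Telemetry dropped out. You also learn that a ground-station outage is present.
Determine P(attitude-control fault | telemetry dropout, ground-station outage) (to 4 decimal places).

Under noisy-OR, P(telemetry dropout | causes) = 1 − (1−0.034)·∏(1−qᵢ) over the active causes.
P(telemetry dropout | ground-station outage) = 0.668662*0.83 + 0.960902*0.17 = 0.554989 + 0.163353 = 0.718342
The attitude-control fault-present share is 0.960902*0.17 = 0.163353.
Hence the posterior is 0.163353/0.718342 ≈ 0.2274.

P(attitude-control fault | telemetry dropout, ground-station outage) ≈ 0.2274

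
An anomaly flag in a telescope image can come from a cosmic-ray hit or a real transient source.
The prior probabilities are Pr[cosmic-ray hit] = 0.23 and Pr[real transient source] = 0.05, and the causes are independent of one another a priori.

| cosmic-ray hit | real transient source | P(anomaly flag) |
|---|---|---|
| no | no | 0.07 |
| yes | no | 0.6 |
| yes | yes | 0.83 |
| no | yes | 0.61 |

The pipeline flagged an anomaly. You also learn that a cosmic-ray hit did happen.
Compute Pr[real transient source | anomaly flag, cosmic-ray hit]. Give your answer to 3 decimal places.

Pr[real transient source | anomaly flag, cosmic-ray hit] ≈ 0.068

Weight on real transient source=true, given the evidence: 0.83·0.05 = 0.041500
Normalizer over all consistent configurations: 0.6·0.95 + 0.83·0.05 = 0.611500
P(real transient source | anomaly flag, cosmic-ray hit) = 0.041500/0.611500 ≈ 0.068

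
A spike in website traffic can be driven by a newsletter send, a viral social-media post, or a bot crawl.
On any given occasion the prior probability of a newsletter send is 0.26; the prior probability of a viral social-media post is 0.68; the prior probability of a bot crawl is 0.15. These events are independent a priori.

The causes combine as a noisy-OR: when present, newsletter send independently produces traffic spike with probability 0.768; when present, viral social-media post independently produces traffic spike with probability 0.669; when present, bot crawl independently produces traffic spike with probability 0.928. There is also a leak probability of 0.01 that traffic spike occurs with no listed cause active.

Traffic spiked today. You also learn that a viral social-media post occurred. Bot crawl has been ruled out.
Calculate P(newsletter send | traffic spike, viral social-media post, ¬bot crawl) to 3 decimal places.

Under noisy-OR, P(traffic spike | causes) = 1 − (1−0.01)·∏(1−qᵢ) over the active causes.
For the numerator, keep only newsletter send=true terms: 0.923976*0.26 = 0.240234
Normalizer over all consistent configurations: 0.67231*0.74 + 0.923976*0.26 = 0.737743
P(newsletter send | traffic spike, viral social-media post, ¬bot crawl) = 0.240234/0.737743 ≈ 0.326

P(newsletter send | traffic spike, viral social-media post, ¬bot crawl) ≈ 0.326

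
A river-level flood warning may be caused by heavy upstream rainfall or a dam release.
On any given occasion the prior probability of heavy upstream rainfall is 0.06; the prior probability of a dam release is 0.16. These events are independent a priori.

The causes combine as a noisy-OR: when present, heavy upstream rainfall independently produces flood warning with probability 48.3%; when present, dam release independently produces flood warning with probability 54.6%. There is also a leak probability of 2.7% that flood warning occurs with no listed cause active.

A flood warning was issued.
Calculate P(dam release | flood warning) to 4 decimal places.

P(dam release | flood warning) ≈ 0.6634

Under noisy-OR, P(flood warning | causes) = 1 − (1−0.027)·∏(1−qᵢ) over the active causes.
Enumerate the 4 (heavy upstream rainfall, dam release) configurations and weight by the priors:
  P(flood warning) = 0.027×0.94×0.84 + 0.558258×0.94×0.16 + 0.496959×0.06×0.84 + 0.771619×0.06×0.16
        = 0.021319 + 0.083962 + 0.025047 + 0.007408 = 0.137736
The terms with dam release present sum to 0.091370, so
  P(dam release | flood warning) = 0.091370 / 0.137736 ≈ 0.6634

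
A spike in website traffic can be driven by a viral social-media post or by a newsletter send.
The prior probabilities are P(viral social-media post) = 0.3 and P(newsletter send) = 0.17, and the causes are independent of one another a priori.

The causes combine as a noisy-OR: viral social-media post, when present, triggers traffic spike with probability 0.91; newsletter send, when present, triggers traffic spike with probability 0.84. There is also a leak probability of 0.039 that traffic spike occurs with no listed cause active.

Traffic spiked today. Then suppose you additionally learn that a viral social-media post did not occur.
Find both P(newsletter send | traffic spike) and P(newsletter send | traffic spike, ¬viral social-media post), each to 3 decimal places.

Under noisy-OR, P(traffic spike | causes) = 1 − (1−0.039)·∏(1−qᵢ) over the active causes.
P(traffic spike) = 0.039×0.7×0.83 + 0.84624×0.7×0.17 + 0.91351×0.3×0.83 + 0.986162×0.3×0.17 = 0.022659 + 0.100703 + 0.227464 + 0.050294 = 0.401120
Of this, 0.150997 comes from 0.100703 + 0.050294 (the newsletter send=true cases).
P(newsletter send | traffic spike) = 0.150997 / 0.401120 ≈ 0.376

Now condition on the additional information:
Sum P(traffic spike|·) weighted by the priors over both values of newsletter send:
  P(traffic spike | ¬viral social-media post) = 0.039*0.83 + 0.84624*0.17
        = 0.032370 + 0.143861 = 0.176231
Configurations with newsletter send contribute 0.143861, so
  P(newsletter send | traffic spike, ¬viral social-media post) = 0.143861 / 0.176231 ≈ 0.816

P(newsletter send | traffic spike) ≈ 0.376; P(newsletter send | traffic spike, ¬viral social-media post) ≈ 0.816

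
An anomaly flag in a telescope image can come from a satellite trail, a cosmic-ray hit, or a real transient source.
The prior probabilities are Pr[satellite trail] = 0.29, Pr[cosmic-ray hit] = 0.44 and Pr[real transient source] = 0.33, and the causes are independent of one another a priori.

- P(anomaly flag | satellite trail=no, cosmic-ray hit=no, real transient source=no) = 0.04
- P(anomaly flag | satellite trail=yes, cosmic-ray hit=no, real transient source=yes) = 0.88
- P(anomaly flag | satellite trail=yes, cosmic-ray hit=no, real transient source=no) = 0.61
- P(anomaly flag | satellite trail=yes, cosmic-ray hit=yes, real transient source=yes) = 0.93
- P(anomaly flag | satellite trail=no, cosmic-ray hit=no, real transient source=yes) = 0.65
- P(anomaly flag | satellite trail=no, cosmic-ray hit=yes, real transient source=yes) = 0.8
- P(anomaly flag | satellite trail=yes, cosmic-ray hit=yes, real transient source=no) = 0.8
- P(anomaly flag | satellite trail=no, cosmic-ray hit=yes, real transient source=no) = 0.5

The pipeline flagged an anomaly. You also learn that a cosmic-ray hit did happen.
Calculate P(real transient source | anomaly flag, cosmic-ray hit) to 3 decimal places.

For the numerator, keep only real transient source=true terms: 0.187440 + 0.089001 = 0.276441
Denominator P(anomaly flag | cosmic-ray hit): 0.5·0.71·0.67 + 0.8·0.71·0.33 + 0.8·0.29·0.67 + 0.93·0.29·0.33 = 0.669731
Posterior = 0.276441 / 0.669731 ≈ 0.413

P(real transient source | anomaly flag, cosmic-ray hit) ≈ 0.413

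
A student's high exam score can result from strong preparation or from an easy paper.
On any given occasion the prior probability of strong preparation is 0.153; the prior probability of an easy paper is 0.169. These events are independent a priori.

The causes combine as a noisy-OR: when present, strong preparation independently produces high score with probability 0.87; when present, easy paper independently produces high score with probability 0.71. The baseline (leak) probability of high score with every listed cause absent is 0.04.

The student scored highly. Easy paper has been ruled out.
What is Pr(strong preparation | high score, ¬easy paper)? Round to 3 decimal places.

Pr(strong preparation | high score, ¬easy paper) ≈ 0.798

Under noisy-OR, P(high score | causes) = 1 − (1−0.04)·∏(1−qᵢ) over the active causes.
P(high score | ¬easy paper) = 0.04*0.847 + 0.8752*0.153 = 0.033880 + 0.133906 = 0.167786
Restricting to configurations with strong preparation present: 0.8752*0.153 = 0.133906.
So P(strong preparation | high score, ¬easy paper) = 0.133906/0.167786 ≈ 0.798.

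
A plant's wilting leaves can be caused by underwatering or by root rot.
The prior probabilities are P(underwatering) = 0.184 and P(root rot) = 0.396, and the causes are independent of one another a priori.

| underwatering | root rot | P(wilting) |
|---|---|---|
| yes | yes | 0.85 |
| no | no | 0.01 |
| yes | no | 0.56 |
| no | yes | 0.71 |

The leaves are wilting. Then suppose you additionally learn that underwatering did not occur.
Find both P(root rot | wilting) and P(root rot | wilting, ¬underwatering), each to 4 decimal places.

Numerator (weight on configurations with root rot): 0.229427 + 0.061934 = 0.291361
Denominator P(wilting): 0.01·0.816·0.604 + 0.71·0.816·0.396 + 0.56·0.184·0.604 + 0.85·0.184·0.396 = 0.358526
P(root rot | wilting) = 0.291361/0.358526 ≈ 0.8127

Now also conditioning on underwatering≠true:
Sum P(wilting|·) weighted by the priors over both values of root rot:
  P(wilting | ¬underwatering) = 0.01×0.604 + 0.71×0.396
        = 0.006040 + 0.281160 = 0.287200
Configurations with root rot contribute 0.281160, so
  P(root rot | wilting, ¬underwatering) = 0.281160 / 0.287200 ≈ 0.9790

P(root rot | wilting) ≈ 0.8127; P(root rot | wilting, ¬underwatering) ≈ 0.9790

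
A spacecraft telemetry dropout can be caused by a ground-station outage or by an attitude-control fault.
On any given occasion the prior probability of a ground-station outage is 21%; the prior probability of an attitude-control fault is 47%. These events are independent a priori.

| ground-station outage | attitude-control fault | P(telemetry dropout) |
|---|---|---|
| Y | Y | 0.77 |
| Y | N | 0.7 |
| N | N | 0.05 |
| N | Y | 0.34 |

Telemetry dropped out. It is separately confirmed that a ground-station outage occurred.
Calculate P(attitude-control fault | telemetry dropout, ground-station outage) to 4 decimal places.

By total probability over both values of attitude-control fault:
  P(telemetry dropout | ground-station outage) = 0.7×0.53 + 0.77×0.47
        = 0.371000 + 0.361900 = 0.732900
Keeping only the attitude-control fault-present terms gives 0.361900, so
  P(attitude-control fault | telemetry dropout, ground-station outage) = 0.361900 / 0.732900 ≈ 0.4938

P(attitude-control fault | telemetry dropout, ground-station outage) ≈ 0.4938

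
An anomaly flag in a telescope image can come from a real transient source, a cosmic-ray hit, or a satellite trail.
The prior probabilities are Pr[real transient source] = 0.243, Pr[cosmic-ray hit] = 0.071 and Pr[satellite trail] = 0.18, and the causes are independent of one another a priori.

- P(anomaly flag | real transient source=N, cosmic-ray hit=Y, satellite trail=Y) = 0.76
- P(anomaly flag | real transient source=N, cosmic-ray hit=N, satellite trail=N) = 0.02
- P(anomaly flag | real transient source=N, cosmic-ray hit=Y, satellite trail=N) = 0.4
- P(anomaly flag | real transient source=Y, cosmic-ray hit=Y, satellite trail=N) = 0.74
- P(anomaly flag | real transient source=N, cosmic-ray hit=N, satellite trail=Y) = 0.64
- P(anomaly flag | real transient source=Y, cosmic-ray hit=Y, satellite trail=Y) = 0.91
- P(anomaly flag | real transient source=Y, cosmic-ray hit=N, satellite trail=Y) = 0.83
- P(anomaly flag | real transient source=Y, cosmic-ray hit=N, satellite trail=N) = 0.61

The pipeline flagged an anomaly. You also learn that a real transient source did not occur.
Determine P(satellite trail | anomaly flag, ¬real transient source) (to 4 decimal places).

Sum P(anomaly flag|·) weighted by the priors over the 4 (cosmic-ray hit, satellite trail) configurations:
  P(anomaly flag | ¬real transient source) = 0.02·0.929·0.82 + 0.64·0.929·0.18 + 0.4·0.071·0.82 + 0.76·0.071·0.18
        = 0.015236 + 0.107021 + 0.023288 + 0.009713 = 0.155258
Keeping only the satellite trail-present terms gives 0.116734, so
  P(satellite trail | anomaly flag, ¬real transient source) = 0.116734 / 0.155258 ≈ 0.7519

P(satellite trail | anomaly flag, ¬real transient source) ≈ 0.7519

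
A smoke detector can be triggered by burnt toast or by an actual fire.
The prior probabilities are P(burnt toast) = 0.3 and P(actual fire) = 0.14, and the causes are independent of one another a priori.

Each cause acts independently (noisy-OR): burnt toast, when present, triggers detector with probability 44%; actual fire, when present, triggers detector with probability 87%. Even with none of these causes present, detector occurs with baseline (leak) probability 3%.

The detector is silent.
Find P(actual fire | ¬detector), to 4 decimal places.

Under noisy-OR, P(detector | causes) = 1 − (1−0.03)·∏(1−qᵢ) over the active causes.
By total probability over the 4 (burnt toast, actual fire) configurations:
  P(¬detector) = 0.97*0.7*0.86 + 0.1261*0.7*0.14 + 0.5432*0.3*0.86 + 0.070616*0.3*0.14
        = 0.583940 + 0.012358 + 0.140146 + 0.002966 = 0.739410
Configurations with actual fire contribute 0.015324, so
  P(actual fire | ¬detector) = 0.015324 / 0.739410 ≈ 0.0207

P(actual fire | ¬detector) ≈ 0.0207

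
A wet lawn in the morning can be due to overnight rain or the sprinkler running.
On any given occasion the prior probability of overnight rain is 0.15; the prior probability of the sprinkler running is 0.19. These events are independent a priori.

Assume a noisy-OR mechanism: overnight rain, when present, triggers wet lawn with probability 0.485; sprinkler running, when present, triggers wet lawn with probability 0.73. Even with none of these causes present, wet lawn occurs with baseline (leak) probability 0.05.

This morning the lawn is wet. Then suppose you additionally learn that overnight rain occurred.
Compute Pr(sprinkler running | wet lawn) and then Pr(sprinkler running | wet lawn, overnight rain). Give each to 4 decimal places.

Under noisy-OR, P(wet lawn | causes) = 1 − (1−0.05)·∏(1−qᵢ) over the active causes.
P(wet lawn) = 0.05·0.85·0.81 + 0.7435·0.85·0.19 + 0.51075·0.15·0.81 + 0.867903·0.15·0.19 = 0.034425 + 0.120075 + 0.062056 + 0.024735 = 0.241291
The sprinkler running-present share is 0.120075 + 0.024735 = 0.144810.
P(sprinkler running | wet lawn) = 0.144810 / 0.241291 ≈ 0.6001

Now condition on the additional information:
P(wet lawn | overnight rain) = 0.51075×0.81 + 0.867903×0.19 = 0.413708 + 0.164902 = 0.578610
Of this, 0.164902 comes from 0.867903×0.19 (the sprinkler running=true cases).
So P(sprinkler running | wet lawn, overnight rain) = 0.164902/0.578610 ≈ 0.2850.

Pr(sprinkler running | wet lawn) ≈ 0.6001; Pr(sprinkler running | wet lawn, overnight rain) ≈ 0.2850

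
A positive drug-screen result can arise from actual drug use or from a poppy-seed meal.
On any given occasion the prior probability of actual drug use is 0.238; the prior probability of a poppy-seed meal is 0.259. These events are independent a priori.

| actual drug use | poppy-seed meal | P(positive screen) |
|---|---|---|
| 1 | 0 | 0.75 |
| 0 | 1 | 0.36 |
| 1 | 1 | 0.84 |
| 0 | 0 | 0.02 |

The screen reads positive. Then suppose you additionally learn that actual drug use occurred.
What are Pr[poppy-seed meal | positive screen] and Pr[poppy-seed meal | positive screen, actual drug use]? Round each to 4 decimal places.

Pr[poppy-seed meal | positive screen] ≈ 0.4611; Pr[poppy-seed meal | positive screen, actual drug use] ≈ 0.2813

For the numerator, keep only poppy-seed meal=true terms: 0.071049 + 0.051779 = 0.122828
The normalizing constant is 0.02×0.762×0.741 + 0.36×0.762×0.259 + 0.75×0.238×0.741 + 0.84×0.238×0.259 = 0.266389
Posterior = 0.122828 / 0.266389 ≈ 0.4611

Now also conditioning on actual drug use=true:
P(positive screen | actual drug use) = 0.75·0.741 + 0.84·0.259 = 0.555750 + 0.217560 = 0.773310
The poppy-seed meal-present share is 0.84·0.259 = 0.217560.
So P(poppy-seed meal | positive screen, actual drug use) = 0.217560/0.773310 ≈ 0.2813.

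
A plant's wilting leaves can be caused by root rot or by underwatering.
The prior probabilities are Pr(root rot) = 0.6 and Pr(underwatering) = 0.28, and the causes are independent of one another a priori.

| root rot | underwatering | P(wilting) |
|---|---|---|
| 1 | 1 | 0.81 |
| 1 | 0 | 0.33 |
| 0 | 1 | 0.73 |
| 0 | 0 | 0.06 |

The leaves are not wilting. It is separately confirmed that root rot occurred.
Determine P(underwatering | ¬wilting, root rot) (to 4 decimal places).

P(underwatering | ¬wilting, root rot) ≈ 0.0993

P(¬wilting | root rot) = 0.67*0.72 + 0.19*0.28 = 0.482400 + 0.053200 = 0.535600
The underwatering-present share is 0.19*0.28 = 0.053200.
P(underwatering | ¬wilting, root rot) = 0.053200 / 0.535600 ≈ 0.0993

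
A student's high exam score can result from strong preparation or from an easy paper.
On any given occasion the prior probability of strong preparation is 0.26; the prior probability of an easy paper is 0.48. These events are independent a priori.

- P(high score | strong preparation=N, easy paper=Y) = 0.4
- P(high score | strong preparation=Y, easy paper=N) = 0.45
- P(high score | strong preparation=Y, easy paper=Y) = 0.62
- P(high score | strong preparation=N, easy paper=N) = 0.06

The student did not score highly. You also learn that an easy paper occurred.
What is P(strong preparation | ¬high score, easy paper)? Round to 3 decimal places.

Enumerate both values of strong preparation and weight by the priors:
  P(¬high score | easy paper) = 0.6·0.74 + 0.38·0.26
        = 0.444000 + 0.098800 = 0.542800
Configurations with strong preparation contribute 0.098800, so
  P(strong preparation | ¬high score, easy paper) = 0.098800 / 0.542800 ≈ 0.182

P(strong preparation | ¬high score, easy paper) ≈ 0.182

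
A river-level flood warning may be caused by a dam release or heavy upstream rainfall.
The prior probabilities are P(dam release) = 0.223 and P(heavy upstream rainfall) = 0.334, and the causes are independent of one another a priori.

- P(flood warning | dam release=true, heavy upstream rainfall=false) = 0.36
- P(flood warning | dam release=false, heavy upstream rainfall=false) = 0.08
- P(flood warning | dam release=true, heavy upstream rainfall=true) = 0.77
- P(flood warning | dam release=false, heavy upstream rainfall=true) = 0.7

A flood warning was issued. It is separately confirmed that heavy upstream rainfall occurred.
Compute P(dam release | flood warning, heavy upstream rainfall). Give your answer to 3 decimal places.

P(flood warning | heavy upstream rainfall) = 0.7·0.777 + 0.77·0.223 = 0.543900 + 0.171710 = 0.715610
The dam release-present share is 0.77·0.223 = 0.171710.
So P(dam release | flood warning, heavy upstream rainfall) = 0.171710/0.715610 ≈ 0.240.

P(dam release | flood warning, heavy upstream rainfall) ≈ 0.240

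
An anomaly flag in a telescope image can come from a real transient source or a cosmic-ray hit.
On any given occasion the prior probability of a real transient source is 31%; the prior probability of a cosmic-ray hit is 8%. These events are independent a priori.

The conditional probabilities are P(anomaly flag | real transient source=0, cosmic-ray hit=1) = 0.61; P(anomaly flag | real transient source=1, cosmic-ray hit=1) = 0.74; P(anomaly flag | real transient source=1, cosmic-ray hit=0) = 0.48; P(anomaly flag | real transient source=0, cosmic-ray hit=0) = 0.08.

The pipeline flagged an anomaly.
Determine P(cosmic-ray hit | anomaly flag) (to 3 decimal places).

P(cosmic-ray hit | anomaly flag) ≈ 0.217

For the numerator, keep only cosmic-ray hit=true terms: 0.033672 + 0.018352 = 0.052024
Denominator P(anomaly flag): 0.08×0.69×0.92 + 0.61×0.69×0.08 + 0.48×0.31×0.92 + 0.74×0.31×0.08 = 0.239704
Posterior = 0.052024 / 0.239704 ≈ 0.217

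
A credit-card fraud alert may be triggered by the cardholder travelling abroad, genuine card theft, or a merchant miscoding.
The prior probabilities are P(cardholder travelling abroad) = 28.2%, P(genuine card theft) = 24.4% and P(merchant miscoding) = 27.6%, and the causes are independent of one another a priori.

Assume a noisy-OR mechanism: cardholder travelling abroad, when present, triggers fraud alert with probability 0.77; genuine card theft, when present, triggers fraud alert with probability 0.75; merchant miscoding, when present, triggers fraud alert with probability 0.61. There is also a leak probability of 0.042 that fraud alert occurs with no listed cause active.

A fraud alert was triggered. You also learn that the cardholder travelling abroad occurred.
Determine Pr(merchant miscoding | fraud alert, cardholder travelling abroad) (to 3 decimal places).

Pr(merchant miscoding | fraud alert, cardholder travelling abroad) ≈ 0.302

Under noisy-OR, P(fraud alert | causes) = 1 − (1−0.042)·∏(1−qᵢ) over the active causes.
Sum P(fraud alert|·) weighted by the priors over the 4 (genuine card theft, merchant miscoding) configurations:
  P(fraud alert | cardholder travelling abroad) = 0.77966*0.756*0.724 + 0.914067*0.756*0.276 + 0.944915*0.244*0.724 + 0.978517*0.244*0.276
        = 0.426742 + 0.190726 + 0.166925 + 0.065897 = 0.850290
Keeping only the merchant miscoding-present terms gives 0.256623, so
  P(merchant miscoding | fraud alert, cardholder travelling abroad) = 0.256623 / 0.850290 ≈ 0.302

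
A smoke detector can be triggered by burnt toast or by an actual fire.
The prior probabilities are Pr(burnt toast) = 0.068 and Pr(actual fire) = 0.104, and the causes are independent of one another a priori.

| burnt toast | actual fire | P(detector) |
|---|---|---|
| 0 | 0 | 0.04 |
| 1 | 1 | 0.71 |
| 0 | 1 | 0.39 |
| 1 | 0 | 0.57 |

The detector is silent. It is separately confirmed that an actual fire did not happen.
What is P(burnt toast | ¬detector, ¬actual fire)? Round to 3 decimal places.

Numerator (weight on configurations with burnt toast): 0.43*0.068 = 0.029240
Denominator P(¬detector | ¬actual fire): 0.96*0.932 + 0.43*0.068 = 0.923960
Posterior = 0.029240 / 0.923960 ≈ 0.032

P(burnt toast | ¬detector, ¬actual fire) ≈ 0.032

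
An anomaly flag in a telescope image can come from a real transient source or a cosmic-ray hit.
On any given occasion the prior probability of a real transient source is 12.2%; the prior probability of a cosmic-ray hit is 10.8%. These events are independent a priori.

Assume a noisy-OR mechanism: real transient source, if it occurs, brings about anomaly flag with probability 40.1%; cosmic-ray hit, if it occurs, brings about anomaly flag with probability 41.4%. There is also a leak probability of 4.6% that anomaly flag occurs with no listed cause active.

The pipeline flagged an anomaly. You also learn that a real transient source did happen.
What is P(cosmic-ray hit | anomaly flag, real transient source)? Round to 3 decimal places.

Under noisy-OR, P(anomaly flag | causes) = 1 − (1−0.046)·∏(1−qᵢ) over the active causes.
P(anomaly flag | real transient source) = 0.428554×0.892 + 0.665133×0.108 = 0.382270 + 0.071834 = 0.454104
The cosmic-ray hit-present share is 0.665133×0.108 = 0.071834.
P(cosmic-ray hit | anomaly flag, real transient source) = 0.071834 / 0.454104 ≈ 0.158

P(cosmic-ray hit | anomaly flag, real transient source) ≈ 0.158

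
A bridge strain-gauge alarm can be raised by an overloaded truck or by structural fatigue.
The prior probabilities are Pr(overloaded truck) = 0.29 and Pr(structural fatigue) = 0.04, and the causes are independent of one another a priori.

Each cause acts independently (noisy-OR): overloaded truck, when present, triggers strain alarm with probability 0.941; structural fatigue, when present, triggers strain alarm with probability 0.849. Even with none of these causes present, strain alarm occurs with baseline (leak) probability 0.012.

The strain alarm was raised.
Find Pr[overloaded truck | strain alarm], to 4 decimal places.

Pr[overloaded truck | strain alarm] ≈ 0.8943

Under noisy-OR, P(strain alarm | causes) = 1 − (1−0.012)·∏(1−qᵢ) over the active causes.
P(strain alarm) = 0.012*0.71*0.96 + 0.850812*0.71*0.04 + 0.941708*0.29*0.96 + 0.991198*0.29*0.04 = 0.008179 + 0.024163 + 0.262172 + 0.011498 = 0.306012
The overloaded truck-present share is 0.262172 + 0.011498 = 0.273670.
P(overloaded truck | strain alarm) = 0.273670 / 0.306012 ≈ 0.8943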